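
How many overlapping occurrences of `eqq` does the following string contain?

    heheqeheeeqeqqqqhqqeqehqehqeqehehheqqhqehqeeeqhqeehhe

Sliding a length-3 window over the 53 characters (51 positions):
  position 12–14: eqq
  position 35–37: eqq

2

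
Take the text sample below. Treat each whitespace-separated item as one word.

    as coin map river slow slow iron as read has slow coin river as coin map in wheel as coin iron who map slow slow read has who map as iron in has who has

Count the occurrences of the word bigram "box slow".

Scanning the 34 overlapping bigram windows for "box slow":
  (none found)

0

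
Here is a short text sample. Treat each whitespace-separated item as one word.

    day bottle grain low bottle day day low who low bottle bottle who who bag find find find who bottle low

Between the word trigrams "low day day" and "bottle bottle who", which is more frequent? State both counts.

"low day day": 0 occurrences
"bottle bottle who": 1 occurrence

"bottle bottle who" (1 vs 0)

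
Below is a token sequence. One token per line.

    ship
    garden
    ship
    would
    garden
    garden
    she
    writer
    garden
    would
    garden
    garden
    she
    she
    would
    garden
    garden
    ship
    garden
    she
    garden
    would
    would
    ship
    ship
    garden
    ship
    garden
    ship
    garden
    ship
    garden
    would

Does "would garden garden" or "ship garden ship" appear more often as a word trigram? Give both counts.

"would garden garden": 3 occurrences
"ship garden ship": 4 occurrences

"ship garden ship" (4 vs 3)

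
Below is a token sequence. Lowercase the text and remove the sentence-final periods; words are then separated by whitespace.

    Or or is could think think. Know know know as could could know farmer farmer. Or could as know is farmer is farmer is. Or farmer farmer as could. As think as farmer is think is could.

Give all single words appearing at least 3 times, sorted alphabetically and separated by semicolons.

as; could; farmer; is; know; or; think

Unigram counts meeting the condition (at least 3 times):
  as: 5
  could: 6
  farmer: 7
  is: 6
  know: 5
  or: 4
  think: 4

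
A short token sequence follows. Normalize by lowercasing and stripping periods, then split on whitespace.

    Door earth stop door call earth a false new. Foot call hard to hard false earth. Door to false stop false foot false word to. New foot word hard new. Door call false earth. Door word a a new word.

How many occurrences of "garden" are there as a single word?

Scanning the 40 tokens for "garden":
  (none found)

0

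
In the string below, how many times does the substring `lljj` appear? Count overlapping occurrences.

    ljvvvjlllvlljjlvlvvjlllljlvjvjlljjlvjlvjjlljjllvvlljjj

Sliding a length-4 window over the 54 characters (51 positions):
  position 11–14: lljj
  position 31–34: lljj
  position 42–45: lljj
  position 50–53: lljj

4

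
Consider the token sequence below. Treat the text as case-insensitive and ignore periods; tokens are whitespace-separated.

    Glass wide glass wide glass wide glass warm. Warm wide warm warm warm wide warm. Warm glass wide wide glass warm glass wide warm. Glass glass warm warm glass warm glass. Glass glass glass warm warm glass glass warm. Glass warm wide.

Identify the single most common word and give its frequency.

"glass", 17 times

Unigram frequencies (highest first):
  glass: 17
  warm: 16
  wide: 9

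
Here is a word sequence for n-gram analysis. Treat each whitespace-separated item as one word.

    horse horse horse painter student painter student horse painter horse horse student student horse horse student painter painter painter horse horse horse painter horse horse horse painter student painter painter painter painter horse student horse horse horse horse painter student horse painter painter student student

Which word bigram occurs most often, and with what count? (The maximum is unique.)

"horse horse", 11 times

Bigram frequencies (highest first):
  horse horse: 11
  horse painter: 6
  painter painter: 6
  painter student: 5
  student horse: 4
  painter horse: 4
  … (3 more, each ≤ 3)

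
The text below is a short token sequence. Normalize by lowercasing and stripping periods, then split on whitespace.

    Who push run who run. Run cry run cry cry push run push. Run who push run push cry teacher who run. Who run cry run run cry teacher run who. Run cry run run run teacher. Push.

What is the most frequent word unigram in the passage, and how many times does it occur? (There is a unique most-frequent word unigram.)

"run", 16 times

Unigram frequencies (highest first):
  run: 16
  cry: 7
  who: 6
  push: 6
  teacher: 3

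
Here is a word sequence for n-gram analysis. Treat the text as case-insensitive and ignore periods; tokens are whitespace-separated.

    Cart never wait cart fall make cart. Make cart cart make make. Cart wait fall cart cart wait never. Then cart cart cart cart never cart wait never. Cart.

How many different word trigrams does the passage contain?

29 tokens → 27 trigram windows in total.
Repeated trigrams (each contributes count−1 duplicates):
  cart cart cart: 2
  cart wait never: 2
2 duplicate windows → 27 − 2 = 25 distinct.

25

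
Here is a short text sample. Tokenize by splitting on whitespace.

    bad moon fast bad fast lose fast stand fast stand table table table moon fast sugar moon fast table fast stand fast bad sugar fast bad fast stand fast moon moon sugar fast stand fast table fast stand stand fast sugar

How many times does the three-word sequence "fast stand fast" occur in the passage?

Scanning the 39 overlapping trigram windows for "fast stand fast":
  position 7–9: fast stand fast
  position 20–22: fast stand fast
  position 27–29: fast stand fast
  position 33–35: fast stand fast

4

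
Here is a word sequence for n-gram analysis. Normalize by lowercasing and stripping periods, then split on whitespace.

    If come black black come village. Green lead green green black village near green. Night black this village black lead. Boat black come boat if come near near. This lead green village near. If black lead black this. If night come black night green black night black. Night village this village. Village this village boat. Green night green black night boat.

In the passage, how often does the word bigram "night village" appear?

Scanning the 60 overlapping bigram windows for "night village":
  position 48–49: night village

1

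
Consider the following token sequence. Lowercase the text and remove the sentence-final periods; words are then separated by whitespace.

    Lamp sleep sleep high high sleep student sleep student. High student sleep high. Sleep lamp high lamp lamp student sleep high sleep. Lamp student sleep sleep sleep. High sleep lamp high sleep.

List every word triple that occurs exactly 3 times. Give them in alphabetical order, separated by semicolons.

high sleep lamp; sleep high sleep

Trigram counts meeting the condition (exactly 3 times):
  high sleep lamp: 3
  sleep high sleep: 3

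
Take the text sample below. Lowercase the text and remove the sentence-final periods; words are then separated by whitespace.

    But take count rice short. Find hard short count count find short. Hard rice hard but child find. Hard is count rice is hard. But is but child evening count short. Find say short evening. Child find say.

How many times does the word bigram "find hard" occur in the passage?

2

Scanning the 37 overlapping bigram windows for "find hard":
  position 6–7: find hard
  position 18–19: find hard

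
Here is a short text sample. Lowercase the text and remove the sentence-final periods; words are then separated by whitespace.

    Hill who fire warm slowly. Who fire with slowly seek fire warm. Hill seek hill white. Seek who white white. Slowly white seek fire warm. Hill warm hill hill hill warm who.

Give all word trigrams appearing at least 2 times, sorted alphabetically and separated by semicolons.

fire warm hill; seek fire warm

Trigram counts meeting the condition (at least 2 times):
  fire warm hill: 2
  seek fire warm: 2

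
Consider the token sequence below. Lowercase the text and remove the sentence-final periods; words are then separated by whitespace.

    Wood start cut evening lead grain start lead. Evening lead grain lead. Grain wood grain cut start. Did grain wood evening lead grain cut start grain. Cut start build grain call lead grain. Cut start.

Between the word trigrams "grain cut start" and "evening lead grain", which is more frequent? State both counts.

"grain cut start" (4 vs 3)

"grain cut start": 4 occurrences
"evening lead grain": 3 occurrences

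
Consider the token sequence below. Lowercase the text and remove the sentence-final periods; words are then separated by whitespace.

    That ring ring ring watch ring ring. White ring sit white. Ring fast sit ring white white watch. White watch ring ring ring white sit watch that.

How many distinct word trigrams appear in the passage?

27 tokens → 25 trigram windows in total.
Repeated trigrams (each contributes count−1 duplicates):
  ring ring ring: 2
  ring ring white: 2
  watch ring ring: 2
3 duplicate windows → 25 − 3 = 22 distinct.

22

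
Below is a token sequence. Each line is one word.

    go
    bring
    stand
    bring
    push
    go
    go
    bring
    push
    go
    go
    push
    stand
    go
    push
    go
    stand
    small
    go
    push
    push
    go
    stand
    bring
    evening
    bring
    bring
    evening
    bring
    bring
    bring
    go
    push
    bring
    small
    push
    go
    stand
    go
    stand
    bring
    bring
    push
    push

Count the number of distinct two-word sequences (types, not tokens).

44 tokens → 43 bigram windows in total.
Repeated bigrams (each contributes count−1 duplicates):
  push go: 5
  bring bring: 4
  go push: 4
  go stand: 4
  bring push: 3
  stand bring: 3
  bring evening: 2
  evening bring: 2
  … (4 more repeated)
23 duplicate windows → 43 − 23 = 20 distinct.

20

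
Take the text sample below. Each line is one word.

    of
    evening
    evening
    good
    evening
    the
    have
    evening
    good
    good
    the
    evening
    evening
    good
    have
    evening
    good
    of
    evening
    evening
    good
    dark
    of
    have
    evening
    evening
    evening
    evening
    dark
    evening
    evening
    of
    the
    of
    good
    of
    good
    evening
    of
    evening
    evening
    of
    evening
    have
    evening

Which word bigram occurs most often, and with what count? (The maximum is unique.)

Bigram frequencies (highest first):
  evening evening: 8
  evening good: 5
  of evening: 4
  have evening: 4
  evening of: 3
  good evening: 2
  … (16 more, each ≤ 2)

"evening evening", 8 times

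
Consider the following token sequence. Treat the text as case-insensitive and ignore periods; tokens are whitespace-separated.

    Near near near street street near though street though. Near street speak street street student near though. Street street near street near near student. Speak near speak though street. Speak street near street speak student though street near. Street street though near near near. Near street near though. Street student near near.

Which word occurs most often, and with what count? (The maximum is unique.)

Unigram frequencies (highest first):
  near: 19
  street: 17
  though: 7
  speak: 5
  student: 4

"near", 19 times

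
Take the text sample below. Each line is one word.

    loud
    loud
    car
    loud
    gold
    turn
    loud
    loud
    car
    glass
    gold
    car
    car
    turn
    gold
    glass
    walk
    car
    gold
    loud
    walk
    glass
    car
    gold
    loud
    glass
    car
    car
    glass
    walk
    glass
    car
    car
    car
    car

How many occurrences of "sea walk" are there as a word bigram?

Scanning the 34 overlapping bigram windows for "sea walk":
  (none found)

0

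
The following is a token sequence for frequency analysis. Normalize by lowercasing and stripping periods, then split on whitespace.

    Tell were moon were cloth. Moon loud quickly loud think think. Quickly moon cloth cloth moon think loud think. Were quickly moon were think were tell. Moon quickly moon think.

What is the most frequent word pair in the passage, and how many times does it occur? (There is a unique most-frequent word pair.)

"quickly moon", 3 times

Bigram frequencies (highest first):
  quickly moon: 3
  moon were: 2
  cloth moon: 2
  loud think: 2
  moon think: 2
  think were: 2
  … (16 more, each ≤ 1)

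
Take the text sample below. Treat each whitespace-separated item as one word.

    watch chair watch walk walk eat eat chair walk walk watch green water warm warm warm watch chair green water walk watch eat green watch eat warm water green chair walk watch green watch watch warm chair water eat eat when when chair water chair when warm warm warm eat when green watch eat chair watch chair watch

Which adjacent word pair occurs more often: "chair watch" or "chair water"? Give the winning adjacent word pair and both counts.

"chair watch" (3 vs 2)

"chair watch": 3 occurrences
"chair water": 2 occurrences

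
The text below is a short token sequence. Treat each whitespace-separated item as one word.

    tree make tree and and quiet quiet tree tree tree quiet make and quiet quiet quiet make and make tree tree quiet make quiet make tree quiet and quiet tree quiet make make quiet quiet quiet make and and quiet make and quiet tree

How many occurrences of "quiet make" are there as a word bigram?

Scanning the 43 overlapping bigram windows for "quiet make":
  position 11–12: quiet make
  position 16–17: quiet make
  position 22–23: quiet make
  position 24–25: quiet make
  position 31–32: quiet make
  position 36–37: quiet make
  position 40–41: quiet make

7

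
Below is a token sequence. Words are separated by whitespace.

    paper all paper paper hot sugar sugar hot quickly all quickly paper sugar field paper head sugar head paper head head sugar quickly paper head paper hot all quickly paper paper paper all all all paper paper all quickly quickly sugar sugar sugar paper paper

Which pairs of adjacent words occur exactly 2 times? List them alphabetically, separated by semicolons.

all all; all paper; head paper; head sugar; paper hot

Bigram counts meeting the condition (exactly 2 times):
  all all: 2
  all paper: 2
  head paper: 2
  head sugar: 2
  paper hot: 2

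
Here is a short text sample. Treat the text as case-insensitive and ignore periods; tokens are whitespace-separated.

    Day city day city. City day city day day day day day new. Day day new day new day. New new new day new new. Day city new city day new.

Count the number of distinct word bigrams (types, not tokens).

9

31 tokens → 30 bigram windows in total.
Repeated bigrams (each contributes count−1 duplicates):
  day new: 6
  day day: 5
  new day: 5
  city day: 4
  day city: 4
  new new: 3
21 duplicate windows → 30 − 21 = 9 distinct.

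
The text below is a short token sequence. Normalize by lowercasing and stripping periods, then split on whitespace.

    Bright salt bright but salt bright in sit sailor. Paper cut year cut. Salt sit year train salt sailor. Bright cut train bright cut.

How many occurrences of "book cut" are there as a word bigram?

Scanning the 23 overlapping bigram windows for "book cut":
  (none found)

0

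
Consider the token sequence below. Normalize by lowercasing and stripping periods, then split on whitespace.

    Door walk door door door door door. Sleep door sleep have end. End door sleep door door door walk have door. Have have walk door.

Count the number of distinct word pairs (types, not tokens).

14

25 tokens → 24 bigram windows in total.
Repeated bigrams (each contributes count−1 duplicates):
  door door: 6
  door sleep: 3
  door walk: 2
  sleep door: 2
  walk door: 2
10 duplicate windows → 24 − 10 = 14 distinct.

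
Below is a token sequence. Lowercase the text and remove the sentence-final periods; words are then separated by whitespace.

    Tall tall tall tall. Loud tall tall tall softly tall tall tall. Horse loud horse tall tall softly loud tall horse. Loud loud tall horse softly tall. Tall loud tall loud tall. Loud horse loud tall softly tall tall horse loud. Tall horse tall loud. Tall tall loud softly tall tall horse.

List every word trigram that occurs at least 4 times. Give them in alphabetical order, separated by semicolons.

softly tall tall; tall loud tall; tall tall tall

Trigram counts meeting the condition (at least 4 times):
  softly tall tall: 4
  tall loud tall: 4
  tall tall tall: 4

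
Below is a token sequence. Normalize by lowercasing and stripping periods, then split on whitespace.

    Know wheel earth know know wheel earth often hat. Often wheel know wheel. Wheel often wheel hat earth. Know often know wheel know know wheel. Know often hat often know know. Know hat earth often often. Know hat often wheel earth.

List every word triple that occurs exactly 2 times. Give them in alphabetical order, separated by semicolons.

hat often wheel; know know wheel; know wheel earth; know wheel know; often hat often

Trigram counts meeting the condition (exactly 2 times):
  hat often wheel: 2
  know know wheel: 2
  know wheel earth: 2
  know wheel know: 2
  often hat often: 2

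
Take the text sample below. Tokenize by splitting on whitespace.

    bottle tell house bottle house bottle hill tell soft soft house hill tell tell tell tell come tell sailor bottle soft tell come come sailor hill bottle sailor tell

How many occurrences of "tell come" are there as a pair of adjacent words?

2

Scanning the 28 overlapping bigram windows for "tell come":
  position 16–17: tell come
  position 22–23: tell come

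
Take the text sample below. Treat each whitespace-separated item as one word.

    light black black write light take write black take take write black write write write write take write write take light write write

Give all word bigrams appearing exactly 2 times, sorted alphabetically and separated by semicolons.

black write; write black; write take

Bigram counts meeting the condition (exactly 2 times):
  black write: 2
  write black: 2
  write take: 2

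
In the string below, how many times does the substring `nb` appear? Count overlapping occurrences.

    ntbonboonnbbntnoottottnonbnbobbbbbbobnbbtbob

Sliding a length-2 window over the 44 characters (43 positions):
  position 5–6: nb
  position 10–11: nb
  position 25–26: nb
  position 27–28: nb
  position 38–39: nb

5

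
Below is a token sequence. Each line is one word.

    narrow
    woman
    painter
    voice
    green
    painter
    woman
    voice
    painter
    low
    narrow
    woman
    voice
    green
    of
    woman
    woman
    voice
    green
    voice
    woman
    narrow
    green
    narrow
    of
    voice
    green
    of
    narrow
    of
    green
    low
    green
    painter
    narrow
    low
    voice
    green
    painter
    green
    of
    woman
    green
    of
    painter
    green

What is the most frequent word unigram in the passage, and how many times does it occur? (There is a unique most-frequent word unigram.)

"green", 11 times

Unigram frequencies (highest first):
  green: 11
  woman: 7
  voice: 7
  narrow: 6
  painter: 6
  of: 6
  … (1 more, each ≤ 3)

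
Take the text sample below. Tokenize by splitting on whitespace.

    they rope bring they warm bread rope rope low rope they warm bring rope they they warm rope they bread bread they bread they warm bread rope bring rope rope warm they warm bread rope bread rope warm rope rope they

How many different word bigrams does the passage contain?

41 tokens → 40 bigram windows in total.
Repeated bigrams (each contributes count−1 duplicates):
  they warm: 5
  bread rope: 4
  rope they: 4
  rope rope: 3
  warm bread: 3
  bread they: 2
  bring rope: 2
  rope bring: 2
  … (3 more repeated)
20 duplicate windows → 40 − 20 = 20 distinct.

20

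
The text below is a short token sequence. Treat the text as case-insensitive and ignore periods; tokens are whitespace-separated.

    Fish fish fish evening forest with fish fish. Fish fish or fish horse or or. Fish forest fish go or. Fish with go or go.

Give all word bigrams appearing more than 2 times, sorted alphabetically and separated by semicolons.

fish fish; or fish

Bigram counts meeting the condition (more than 2 times):
  fish fish: 5
  or fish: 3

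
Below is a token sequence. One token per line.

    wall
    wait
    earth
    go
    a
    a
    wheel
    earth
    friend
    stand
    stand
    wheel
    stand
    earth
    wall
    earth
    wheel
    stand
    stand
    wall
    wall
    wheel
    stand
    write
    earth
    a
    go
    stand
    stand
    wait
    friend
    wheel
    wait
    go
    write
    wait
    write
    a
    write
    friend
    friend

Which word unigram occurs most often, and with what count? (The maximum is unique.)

"stand", 8 times

Unigram frequencies (highest first):
  stand: 8
  earth: 5
  wheel: 5
  wall: 4
  wait: 4
  a: 4
  … (3 more, each ≤ 4)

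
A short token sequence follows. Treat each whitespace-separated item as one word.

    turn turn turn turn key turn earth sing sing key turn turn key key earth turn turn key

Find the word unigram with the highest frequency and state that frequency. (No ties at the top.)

"turn", 9 times

Unigram frequencies (highest first):
  turn: 9
  key: 5
  earth: 2
  sing: 2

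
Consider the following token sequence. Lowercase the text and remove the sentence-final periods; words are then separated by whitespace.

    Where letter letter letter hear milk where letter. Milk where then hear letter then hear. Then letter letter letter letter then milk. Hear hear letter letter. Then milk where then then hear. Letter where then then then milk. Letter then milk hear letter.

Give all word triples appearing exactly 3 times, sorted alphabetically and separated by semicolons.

Trigram counts meeting the condition (exactly 3 times):
  letter letter letter: 3
  letter then milk: 3

letter letter letter; letter then milk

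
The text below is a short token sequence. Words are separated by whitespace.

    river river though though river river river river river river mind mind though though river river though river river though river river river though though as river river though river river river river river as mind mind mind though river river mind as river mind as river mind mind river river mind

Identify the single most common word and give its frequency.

"river", 28 times

Unigram frequencies (highest first):
  river: 28
  though: 10
  mind: 10
  as: 4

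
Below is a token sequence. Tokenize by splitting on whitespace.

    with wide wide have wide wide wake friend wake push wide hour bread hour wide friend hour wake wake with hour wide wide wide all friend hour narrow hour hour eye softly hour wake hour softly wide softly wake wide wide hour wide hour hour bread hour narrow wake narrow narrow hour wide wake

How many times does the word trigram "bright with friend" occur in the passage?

Scanning the 52 overlapping trigram windows for "bright with friend":
  (none found)

0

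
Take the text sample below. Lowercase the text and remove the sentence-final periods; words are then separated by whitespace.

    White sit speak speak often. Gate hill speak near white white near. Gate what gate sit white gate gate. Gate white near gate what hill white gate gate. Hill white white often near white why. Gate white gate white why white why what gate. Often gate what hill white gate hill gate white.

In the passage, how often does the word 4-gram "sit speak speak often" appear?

Scanning the 50 overlapping 4-gram windows for "sit speak speak often":
  position 2–5: sit speak speak often

1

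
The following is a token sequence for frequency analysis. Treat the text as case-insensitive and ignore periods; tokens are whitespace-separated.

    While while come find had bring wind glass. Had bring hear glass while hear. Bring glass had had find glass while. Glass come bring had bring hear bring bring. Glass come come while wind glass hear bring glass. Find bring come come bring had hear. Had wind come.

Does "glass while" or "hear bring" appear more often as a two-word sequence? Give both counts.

"hear bring" (3 vs 2)

"glass while": 2 occurrences
"hear bring": 3 occurrences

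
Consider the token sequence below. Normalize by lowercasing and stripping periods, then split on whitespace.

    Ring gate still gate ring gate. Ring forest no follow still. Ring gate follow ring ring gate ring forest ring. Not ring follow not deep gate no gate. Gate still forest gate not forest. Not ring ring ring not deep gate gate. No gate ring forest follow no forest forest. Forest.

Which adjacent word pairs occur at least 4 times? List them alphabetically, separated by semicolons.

Bigram counts meeting the condition (at least 4 times):
  gate ring: 4
  ring gate: 4

gate ring; ring gate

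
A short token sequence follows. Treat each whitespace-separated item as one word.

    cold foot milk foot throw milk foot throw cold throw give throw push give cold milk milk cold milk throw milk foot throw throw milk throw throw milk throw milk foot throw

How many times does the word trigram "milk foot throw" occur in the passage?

4

Scanning the 30 overlapping trigram windows for "milk foot throw":
  position 3–5: milk foot throw
  position 6–8: milk foot throw
  position 21–23: milk foot throw
  position 30–32: milk foot throw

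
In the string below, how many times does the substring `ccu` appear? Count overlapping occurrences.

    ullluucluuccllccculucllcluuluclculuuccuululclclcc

Sliding a length-3 window over the 49 characters (47 positions):
  position 16–18: ccu
  position 37–39: ccu

2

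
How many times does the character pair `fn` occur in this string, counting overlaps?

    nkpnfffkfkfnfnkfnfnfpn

4

Sliding a length-2 window over the 22 characters (21 positions):
  position 11–12: fn
  position 13–14: fn
  position 16–17: fn
  position 18–19: fn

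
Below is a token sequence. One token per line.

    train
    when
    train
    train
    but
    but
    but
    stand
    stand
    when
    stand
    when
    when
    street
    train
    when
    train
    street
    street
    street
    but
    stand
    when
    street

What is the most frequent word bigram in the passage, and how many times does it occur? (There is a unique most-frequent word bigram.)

Bigram frequencies (highest first):
  stand when: 3
  train when: 2
  when train: 2
  but but: 2
  but stand: 2
  when street: 2
  … (9 more, each ≤ 2)

"stand when", 3 times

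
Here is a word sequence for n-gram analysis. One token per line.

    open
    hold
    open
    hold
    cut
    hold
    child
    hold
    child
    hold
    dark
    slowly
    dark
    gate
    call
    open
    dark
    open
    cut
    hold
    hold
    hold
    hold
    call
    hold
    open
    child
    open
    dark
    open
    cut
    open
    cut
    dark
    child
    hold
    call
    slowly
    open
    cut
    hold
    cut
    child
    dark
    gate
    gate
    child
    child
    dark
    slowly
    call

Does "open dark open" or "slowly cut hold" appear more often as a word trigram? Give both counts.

"open dark open": 2 occurrences
"slowly cut hold": 0 occurrences

"open dark open" (2 vs 0)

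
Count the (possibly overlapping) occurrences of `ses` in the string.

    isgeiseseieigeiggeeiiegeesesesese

4

Sliding a length-3 window over the 33 characters (31 positions):
  position 6–8: ses
  position 26–28: ses
  position 28–30: ses
  position 30–32: ses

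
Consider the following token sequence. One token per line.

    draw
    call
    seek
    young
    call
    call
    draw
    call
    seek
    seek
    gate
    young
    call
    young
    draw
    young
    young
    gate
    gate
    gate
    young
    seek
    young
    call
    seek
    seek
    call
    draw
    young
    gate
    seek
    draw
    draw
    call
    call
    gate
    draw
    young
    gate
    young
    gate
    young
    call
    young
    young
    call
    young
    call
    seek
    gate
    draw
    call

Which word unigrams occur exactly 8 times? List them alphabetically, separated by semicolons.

draw; seek

Unigram counts meeting the condition (exactly 8 times):
  draw: 8
  seek: 8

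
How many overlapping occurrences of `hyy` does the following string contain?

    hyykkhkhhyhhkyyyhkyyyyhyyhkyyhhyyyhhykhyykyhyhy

4

Sliding a length-3 window over the 47 characters (45 positions):
  position 1–3: hyy
  position 23–25: hyy
  position 31–33: hyy
  position 39–41: hyy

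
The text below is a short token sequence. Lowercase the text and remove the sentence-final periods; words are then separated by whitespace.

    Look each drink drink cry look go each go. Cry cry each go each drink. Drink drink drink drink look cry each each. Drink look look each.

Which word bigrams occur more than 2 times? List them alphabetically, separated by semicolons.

Bigram counts meeting the condition (more than 2 times):
  drink drink: 5
  each drink: 3

drink drink; each drink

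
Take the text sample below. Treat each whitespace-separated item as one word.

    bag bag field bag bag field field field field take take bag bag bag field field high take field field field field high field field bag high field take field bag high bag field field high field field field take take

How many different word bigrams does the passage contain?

13

41 tokens → 40 bigram windows in total.
Repeated bigrams (each contributes count−1 duplicates):
  field field: 11
  bag bag: 4
  bag field: 4
  field bag: 3
  field high: 3
  field take: 3
  high field: 3
  bag high: 2
  … (2 more repeated)
27 duplicate windows → 40 − 27 = 13 distinct.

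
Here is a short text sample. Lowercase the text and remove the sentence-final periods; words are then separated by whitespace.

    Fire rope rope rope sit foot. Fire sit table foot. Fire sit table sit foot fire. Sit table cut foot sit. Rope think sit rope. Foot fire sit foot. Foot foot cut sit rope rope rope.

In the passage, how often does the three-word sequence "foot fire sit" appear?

Scanning the 34 overlapping trigram windows for "foot fire sit":
  position 6–8: foot fire sit
  position 10–12: foot fire sit
  position 15–17: foot fire sit
  position 26–28: foot fire sit

4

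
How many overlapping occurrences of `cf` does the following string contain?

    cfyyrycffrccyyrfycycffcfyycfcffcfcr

7

Sliding a length-2 window over the 35 characters (34 positions):
  position 1–2: cf
  position 7–8: cf
  position 20–21: cf
  position 23–24: cf
  position 27–28: cf
  position 29–30: cf
  position 32–33: cf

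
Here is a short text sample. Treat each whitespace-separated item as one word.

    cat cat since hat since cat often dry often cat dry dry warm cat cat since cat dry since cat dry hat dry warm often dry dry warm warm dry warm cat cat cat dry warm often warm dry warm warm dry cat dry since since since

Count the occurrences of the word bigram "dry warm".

6

Scanning the 46 overlapping bigram windows for "dry warm":
  position 12–13: dry warm
  position 23–24: dry warm
  position 27–28: dry warm
  position 30–31: dry warm
  position 35–36: dry warm
  position 39–40: dry warm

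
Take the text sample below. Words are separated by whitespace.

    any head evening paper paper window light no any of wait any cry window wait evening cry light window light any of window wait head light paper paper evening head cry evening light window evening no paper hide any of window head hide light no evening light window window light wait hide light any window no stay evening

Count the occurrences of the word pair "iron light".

0

Scanning the 57 overlapping bigram windows for "iron light":
  (none found)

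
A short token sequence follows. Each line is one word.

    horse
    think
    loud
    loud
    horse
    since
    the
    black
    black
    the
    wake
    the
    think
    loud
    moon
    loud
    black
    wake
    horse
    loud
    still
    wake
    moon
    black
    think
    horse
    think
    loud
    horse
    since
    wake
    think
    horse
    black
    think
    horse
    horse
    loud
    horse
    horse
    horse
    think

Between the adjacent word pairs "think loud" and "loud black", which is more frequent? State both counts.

"think loud" (3 vs 1)

"think loud": 3 occurrences
"loud black": 1 occurrence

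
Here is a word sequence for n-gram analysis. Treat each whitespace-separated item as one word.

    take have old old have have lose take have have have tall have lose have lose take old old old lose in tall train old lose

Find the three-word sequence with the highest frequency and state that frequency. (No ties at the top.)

"have lose take", 2 times

Trigram frequencies (highest first):
  have lose take: 2
  take have old: 1
  have old old: 1
  old old have: 1
  old have have: 1
  have have lose: 1
  … (17 more, each ≤ 1)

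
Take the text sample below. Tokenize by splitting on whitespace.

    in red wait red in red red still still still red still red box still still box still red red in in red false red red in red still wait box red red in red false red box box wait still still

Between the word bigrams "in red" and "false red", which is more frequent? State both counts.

"in red": 5 occurrences
"false red": 2 occurrences

"in red" (5 vs 2)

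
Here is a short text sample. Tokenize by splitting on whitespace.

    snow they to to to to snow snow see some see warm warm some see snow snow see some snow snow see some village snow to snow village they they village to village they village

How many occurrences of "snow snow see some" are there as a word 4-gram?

3

Scanning the 32 overlapping 4-gram windows for "snow snow see some":
  position 7–10: snow snow see some
  position 16–19: snow snow see some
  position 20–23: snow snow see some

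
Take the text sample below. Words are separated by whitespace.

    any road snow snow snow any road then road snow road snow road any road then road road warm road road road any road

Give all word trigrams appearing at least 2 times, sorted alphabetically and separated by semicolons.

any road then; road any road; road snow road; road then road

Trigram counts meeting the condition (at least 2 times):
  any road then: 2
  road any road: 2
  road snow road: 2
  road then road: 2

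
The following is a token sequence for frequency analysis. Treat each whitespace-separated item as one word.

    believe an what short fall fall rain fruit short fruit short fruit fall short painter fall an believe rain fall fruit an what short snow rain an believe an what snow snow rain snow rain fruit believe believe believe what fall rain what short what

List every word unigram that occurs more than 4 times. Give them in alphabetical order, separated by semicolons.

Unigram counts meeting the condition (more than 4 times):
  an: 5
  believe: 6
  fall: 6
  fruit: 5
  rain: 6
  short: 6
  what: 6

an; believe; fall; fruit; rain; short; what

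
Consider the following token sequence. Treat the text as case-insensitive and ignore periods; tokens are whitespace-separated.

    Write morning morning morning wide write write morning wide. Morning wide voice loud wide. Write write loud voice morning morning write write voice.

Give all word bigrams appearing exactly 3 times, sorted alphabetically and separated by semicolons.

Bigram counts meeting the condition (exactly 3 times):
  morning morning: 3
  morning wide: 3
  write write: 3

morning morning; morning wide; write write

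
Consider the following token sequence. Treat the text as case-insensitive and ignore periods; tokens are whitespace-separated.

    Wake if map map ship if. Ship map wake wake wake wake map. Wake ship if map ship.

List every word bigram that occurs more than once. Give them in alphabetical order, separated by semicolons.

if map; map ship; map wake; ship if; wake wake

Bigram counts meeting the condition (more than once):
  if map: 2
  map ship: 2
  map wake: 2
  ship if: 2
  wake wake: 3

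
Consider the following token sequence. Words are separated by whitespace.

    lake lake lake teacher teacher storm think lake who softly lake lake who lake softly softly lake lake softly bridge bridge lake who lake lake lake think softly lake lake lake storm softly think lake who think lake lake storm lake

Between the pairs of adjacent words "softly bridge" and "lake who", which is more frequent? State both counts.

"softly bridge": 1 occurrence
"lake who": 4 occurrences

"lake who" (4 vs 1)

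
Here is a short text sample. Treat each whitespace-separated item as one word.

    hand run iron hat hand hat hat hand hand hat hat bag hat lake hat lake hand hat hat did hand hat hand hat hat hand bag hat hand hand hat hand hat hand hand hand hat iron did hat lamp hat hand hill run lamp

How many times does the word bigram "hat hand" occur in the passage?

8

Scanning the 45 overlapping bigram windows for "hat hand":
  position 4–5: hat hand
  position 7–8: hat hand
  position 22–23: hat hand
  position 25–26: hat hand
  position 28–29: hat hand
  position 31–32: hat hand
  position 33–34: hat hand
  position 42–43: hat hand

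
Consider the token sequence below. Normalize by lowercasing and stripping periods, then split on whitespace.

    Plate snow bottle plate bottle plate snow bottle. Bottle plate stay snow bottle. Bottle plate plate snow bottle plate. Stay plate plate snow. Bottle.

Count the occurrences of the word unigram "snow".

5

Scanning the 24 tokens for "snow":
  position 2: snow
  position 7: snow
  position 12: snow
  position 17: snow
  position 23: snow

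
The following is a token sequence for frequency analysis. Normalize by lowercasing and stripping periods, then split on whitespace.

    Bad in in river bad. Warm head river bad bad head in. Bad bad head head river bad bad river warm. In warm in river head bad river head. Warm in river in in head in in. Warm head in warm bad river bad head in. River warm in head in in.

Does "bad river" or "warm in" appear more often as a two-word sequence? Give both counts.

"bad river": 3 occurrences
"warm in": 4 occurrences

"warm in" (4 vs 3)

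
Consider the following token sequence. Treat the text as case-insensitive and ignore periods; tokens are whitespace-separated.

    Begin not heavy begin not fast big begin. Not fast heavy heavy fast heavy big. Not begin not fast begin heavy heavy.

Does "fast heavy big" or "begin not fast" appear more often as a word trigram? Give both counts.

"begin not fast" (3 vs 1)

"fast heavy big": 1 occurrence
"begin not fast": 3 occurrences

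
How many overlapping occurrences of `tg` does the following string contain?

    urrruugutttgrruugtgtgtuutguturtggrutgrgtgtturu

Sliding a length-2 window over the 46 characters (45 positions):
  position 11–12: tg
  position 18–19: tg
  position 20–21: tg
  position 25–26: tg
  position 31–32: tg
  position 36–37: tg
  position 40–41: tg

7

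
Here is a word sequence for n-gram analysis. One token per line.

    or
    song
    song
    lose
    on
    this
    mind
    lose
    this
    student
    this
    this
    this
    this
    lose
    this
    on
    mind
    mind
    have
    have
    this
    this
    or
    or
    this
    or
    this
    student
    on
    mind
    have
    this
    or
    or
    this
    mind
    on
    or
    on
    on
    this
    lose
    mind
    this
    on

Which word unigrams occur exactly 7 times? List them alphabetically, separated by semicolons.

Unigram counts meeting the condition (exactly 7 times):
  on: 7
  or: 7

on; or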